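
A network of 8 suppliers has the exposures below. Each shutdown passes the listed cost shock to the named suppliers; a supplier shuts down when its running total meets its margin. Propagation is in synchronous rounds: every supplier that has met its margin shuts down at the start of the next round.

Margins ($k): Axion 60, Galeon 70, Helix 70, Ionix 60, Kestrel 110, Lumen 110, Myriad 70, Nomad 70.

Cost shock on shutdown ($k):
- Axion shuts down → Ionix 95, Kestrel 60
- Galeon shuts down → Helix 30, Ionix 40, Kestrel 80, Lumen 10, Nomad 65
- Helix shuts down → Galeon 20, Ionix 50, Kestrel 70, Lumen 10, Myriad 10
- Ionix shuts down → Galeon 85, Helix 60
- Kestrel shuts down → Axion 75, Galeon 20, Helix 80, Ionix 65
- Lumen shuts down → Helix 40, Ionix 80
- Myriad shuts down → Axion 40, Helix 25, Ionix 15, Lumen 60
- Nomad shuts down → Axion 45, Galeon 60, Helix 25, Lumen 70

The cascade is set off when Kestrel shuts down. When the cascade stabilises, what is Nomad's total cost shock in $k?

Round 1 — Kestrel shuts down (initial).
  Axion: +75 → 75 ≥ 60
  Galeon: +20 → 20 < 70
  Helix: +80 → 80 ≥ 70
  Ionix: +65 → 65 ≥ 60
Round 2 — Axion, Helix, Ionix shut down.
  Galeon: +20+85 → 125 ≥ 70
  Lumen: +10 → 10 < 110
  Myriad: +10 → 10 < 70
Round 3 — Galeon shuts down.
  Lumen: +10 → 20 < 110
  Nomad: +65 → 65 < 70
No further shutdowns.

65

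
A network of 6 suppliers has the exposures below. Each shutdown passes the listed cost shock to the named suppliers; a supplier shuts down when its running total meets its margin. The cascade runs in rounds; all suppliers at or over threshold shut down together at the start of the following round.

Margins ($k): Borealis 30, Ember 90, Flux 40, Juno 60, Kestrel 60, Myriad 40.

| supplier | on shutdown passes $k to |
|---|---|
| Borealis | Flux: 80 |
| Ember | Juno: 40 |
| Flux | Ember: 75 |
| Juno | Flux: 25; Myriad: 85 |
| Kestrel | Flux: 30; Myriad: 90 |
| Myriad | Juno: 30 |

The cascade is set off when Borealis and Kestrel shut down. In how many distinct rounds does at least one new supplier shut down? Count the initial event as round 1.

Round 1 — Borealis, Kestrel shut down (initial).
  Flux: +80+30 → 110 ≥ 40
  Myriad: +90 → 90 ≥ 40
Round 2 — Flux, Myriad shut down.
  Ember: +75 → 75 < 90
  Juno: +30 → 30 < 60
No further shutdowns.

2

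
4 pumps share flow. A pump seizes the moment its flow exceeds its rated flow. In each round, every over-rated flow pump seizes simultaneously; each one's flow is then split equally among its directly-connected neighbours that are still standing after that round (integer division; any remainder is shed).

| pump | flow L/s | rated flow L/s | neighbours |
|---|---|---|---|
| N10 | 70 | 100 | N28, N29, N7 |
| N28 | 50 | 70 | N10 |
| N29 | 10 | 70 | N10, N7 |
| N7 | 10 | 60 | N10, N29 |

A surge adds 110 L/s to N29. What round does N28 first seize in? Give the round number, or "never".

Round 1 — N29 at 120 > 70. N29 seizes.
  N29 sheds 120 L/s to N10, N7: 60 each.
    N10: 70+60 = 130 > 100
    N7: 10+60 = 70 > 60
Round 2 — N10, N7 seize.
  N10 sheds 130 L/s to N28: 130 each.
    N28: 50+130 = 180 > 70
  N7 sheds 70 L/s: no online neighbours, lost.
Round 3 — N28 seizes.
  N28 sheds 180 L/s: no online neighbours, lost.
No further seizures.

3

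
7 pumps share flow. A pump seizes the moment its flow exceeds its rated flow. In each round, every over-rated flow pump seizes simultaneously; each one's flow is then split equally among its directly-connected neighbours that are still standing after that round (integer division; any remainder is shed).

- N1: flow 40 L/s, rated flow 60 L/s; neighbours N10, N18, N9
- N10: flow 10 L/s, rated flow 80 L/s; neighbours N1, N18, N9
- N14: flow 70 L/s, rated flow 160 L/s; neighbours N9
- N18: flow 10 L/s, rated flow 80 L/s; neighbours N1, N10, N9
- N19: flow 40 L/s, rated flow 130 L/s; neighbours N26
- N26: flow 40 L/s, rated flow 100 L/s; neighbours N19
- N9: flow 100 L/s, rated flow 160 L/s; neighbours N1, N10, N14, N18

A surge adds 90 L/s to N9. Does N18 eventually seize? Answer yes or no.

Round 1 — N9 at 190 > 160. N9 seizes.
  N9 sheds 190 L/s to N1, N10, N14, N18: 47 each (2 lost).
    N1: 40+47 = 87 > 60
    N10: 10+47 = 57 ≤ 80
    N14: 70+47 = 117 ≤ 160
    N18: 10+47 = 57 ≤ 80
Round 2 — N1 seizes.
  N1 sheds 87 L/s to N10, N18: 43 each (1 lost).
    N10: 57+43 = 100 > 80
    N18: 57+43 = 100 > 80
Round 3 — N10, N18 seize.
  N10 sheds 100 L/s: no online neighbours, lost.
  N18 sheds 100 L/s: no online neighbours, lost.
No further seizures.

yes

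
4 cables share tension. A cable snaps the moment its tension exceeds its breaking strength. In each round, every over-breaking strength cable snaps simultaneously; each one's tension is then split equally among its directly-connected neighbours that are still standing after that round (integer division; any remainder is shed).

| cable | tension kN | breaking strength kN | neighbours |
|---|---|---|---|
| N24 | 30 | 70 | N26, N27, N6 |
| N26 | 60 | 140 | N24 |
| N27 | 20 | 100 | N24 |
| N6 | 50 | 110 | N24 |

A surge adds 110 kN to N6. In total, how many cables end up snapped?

Round 1 — N6 at 160 > 110. N6 snaps.
  N6 sheds 160 kN to N24: 160 each.
    N24: 30+160 = 190 > 70
Round 2 — N24 snaps.
  N24 sheds 190 kN to N26, N27: 95 each.
    N26: 60+95 = 155 > 140
    N27: 20+95 = 115 > 100
Round 3 — N26, N27 snap.
  N26 sheds 155 kN: no online neighbours, lost.
  N27 sheds 115 kN: no online neighbours, lost.
No further breaks.

4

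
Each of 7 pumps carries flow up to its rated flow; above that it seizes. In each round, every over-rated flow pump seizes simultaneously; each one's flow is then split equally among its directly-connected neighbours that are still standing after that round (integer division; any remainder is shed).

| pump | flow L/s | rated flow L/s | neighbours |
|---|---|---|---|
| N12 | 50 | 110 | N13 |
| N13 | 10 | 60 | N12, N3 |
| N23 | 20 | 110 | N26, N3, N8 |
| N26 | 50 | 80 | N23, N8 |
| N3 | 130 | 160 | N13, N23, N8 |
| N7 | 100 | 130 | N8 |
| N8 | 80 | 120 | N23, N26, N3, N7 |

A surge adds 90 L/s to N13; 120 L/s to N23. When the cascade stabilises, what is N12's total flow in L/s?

100

Round 1 — N13 at 100 > 60; N23 at 140 > 110. N13, N23 seize.
  N13 sheds 100 L/s to N12, N3: 50 each.
    N12: 50+50 = 100 ≤ 110
    N3: 130+50 = 180 > 160
  N23 sheds 140 L/s to N26, N3, N8: 46 each (2 lost).
    N26: 50+46 = 96 > 80
    N3: 180+46 = 226 > 160
    N8: 80+46 = 126 > 120
Round 2 — N26, N3, N8 seize.
  N26 sheds 96 L/s: no online neighbours, lost.
  N3 sheds 226 L/s: no online neighbours, lost.
  N8 sheds 126 L/s to N7: 126 each.
    N7: 100+126 = 226 > 130
Round 3 — N7 seizes.
  N7 sheds 226 L/s: no online neighbours, lost.
No further seizures.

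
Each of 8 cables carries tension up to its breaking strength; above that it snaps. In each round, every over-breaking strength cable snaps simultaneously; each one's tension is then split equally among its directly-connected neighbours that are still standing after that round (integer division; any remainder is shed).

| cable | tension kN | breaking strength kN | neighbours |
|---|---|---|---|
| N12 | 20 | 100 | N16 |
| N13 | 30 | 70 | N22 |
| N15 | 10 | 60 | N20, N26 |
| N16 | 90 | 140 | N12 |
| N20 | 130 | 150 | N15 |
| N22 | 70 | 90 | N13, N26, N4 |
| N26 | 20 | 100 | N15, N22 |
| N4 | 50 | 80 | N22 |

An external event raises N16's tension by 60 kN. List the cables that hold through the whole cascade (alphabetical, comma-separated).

Round 1 — N16 at 150 > 140. N16 snaps.
  N16 sheds 150 kN to N12: 150 each.
    N12: 20+150 = 170 > 100
Round 2 — N12 snaps.
  N12 sheds 170 kN: no online neighbours, lost.
No further breaks.

N13, N15, N20, N22, N26, N4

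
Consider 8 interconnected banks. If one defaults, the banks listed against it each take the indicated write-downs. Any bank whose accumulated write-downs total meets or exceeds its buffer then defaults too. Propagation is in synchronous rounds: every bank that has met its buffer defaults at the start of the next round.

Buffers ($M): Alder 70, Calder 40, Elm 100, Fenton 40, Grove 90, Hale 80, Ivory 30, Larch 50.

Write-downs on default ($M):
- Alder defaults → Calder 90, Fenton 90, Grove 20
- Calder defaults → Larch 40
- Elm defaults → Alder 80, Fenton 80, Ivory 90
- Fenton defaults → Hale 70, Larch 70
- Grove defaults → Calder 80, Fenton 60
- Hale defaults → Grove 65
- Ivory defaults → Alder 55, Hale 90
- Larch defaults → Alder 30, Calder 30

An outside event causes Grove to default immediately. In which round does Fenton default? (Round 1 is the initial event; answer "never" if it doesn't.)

2

Round 1 — Grove defaults (initial).
  Calder: +80 → 80 ≥ 40
  Fenton: +60 → 60 ≥ 40
Round 2 — Calder, Fenton default.
  Hale: +70 → 70 < 80
  Larch: +40+70 → 110 ≥ 50
Round 3 — Larch defaults.
  Alder: +30 → 30 < 70
No further defaults.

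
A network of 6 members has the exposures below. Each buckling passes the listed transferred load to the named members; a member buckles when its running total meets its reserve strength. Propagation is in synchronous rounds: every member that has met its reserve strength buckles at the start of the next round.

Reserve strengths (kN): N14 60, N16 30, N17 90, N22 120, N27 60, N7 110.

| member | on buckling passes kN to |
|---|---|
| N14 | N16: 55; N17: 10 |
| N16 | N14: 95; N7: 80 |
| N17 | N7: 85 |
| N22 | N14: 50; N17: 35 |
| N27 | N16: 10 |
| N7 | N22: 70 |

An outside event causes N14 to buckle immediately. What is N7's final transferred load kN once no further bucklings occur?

80

Round 1 — N14 buckles (initial).
  N16: +55 → 55 ≥ 30
  N17: +10 → 10 < 90
Round 2 — N16 buckles.
  N7: +80 → 80 < 110
No further bucklings.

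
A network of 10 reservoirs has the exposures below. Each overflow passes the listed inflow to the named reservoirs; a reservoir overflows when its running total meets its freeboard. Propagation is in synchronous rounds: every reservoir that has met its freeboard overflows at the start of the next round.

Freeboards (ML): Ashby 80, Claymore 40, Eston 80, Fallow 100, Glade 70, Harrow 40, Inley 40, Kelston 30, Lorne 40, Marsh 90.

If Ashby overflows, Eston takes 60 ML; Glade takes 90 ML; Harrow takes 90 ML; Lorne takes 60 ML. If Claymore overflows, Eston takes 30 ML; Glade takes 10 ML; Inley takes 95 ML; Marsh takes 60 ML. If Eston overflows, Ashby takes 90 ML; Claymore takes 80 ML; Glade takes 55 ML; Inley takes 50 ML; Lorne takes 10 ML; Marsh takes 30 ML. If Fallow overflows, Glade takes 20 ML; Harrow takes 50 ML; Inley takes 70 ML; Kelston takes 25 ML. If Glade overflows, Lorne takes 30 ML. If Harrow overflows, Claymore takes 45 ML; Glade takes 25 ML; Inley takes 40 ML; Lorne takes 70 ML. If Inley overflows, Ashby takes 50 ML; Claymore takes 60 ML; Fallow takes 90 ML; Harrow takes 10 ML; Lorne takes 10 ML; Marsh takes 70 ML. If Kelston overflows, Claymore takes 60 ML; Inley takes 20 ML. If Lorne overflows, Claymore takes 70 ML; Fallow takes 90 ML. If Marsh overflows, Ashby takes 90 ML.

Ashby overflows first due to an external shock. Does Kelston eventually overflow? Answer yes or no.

no

Round 1 — Ashby overflows (initial).
  Eston: +60 → 60 < 80
  Glade: +90 → 90 ≥ 70
  Harrow: +90 → 90 ≥ 40
  Lorne: +60 → 60 ≥ 40
Round 2 — Glade, Harrow, Lorne overflow.
  Claymore: +45+70 → 115 ≥ 40
  Fallow: +90 → 90 < 100
  Inley: +40 → 40 ≥ 40
Round 3 — Claymore, Inley overflow.
  Eston: +30 → 90 ≥ 80
  Fallow: +90 → 180 ≥ 100
  Marsh: +60+70 → 130 ≥ 90
Round 4 — Eston, Fallow, Marsh overflow.
  Kelston: +25 → 25 < 30
No further overflows.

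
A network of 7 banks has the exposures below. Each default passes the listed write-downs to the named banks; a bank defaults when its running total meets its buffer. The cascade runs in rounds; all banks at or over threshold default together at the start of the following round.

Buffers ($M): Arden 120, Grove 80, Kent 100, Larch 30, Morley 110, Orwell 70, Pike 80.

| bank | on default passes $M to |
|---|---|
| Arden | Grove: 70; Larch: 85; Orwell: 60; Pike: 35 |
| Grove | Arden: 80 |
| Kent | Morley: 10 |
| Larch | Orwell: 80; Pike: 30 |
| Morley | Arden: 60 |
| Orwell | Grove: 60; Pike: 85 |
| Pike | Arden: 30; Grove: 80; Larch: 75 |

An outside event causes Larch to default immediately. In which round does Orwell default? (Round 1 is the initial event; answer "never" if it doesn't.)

Round 1 — Larch defaults (initial).
  Orwell: +80 → 80 ≥ 70
  Pike: +30 → 30 < 80
Round 2 — Orwell defaults.
  Grove: +60 → 60 < 80
  Pike: +85 → 115 ≥ 80
Round 3 — Pike defaults.
  Arden: +30 → 30 < 120
  Grove: +80 → 140 ≥ 80
Round 4 — Grove defaults.
  Arden: +80 → 110 < 120
No further defaults.

2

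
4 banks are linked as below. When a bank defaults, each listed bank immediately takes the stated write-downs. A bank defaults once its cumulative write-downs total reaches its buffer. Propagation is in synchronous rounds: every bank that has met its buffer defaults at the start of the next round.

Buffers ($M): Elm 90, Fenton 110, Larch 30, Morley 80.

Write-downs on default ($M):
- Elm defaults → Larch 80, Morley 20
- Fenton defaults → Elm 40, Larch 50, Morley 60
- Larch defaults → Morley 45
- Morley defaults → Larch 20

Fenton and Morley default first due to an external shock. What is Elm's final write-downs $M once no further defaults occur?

40

Round 1 — Fenton, Morley default (initial).
  Elm: +40 → 40 < 90
  Larch: +50+20 → 70 ≥ 30
Round 2 — Larch defaults.
No further defaults.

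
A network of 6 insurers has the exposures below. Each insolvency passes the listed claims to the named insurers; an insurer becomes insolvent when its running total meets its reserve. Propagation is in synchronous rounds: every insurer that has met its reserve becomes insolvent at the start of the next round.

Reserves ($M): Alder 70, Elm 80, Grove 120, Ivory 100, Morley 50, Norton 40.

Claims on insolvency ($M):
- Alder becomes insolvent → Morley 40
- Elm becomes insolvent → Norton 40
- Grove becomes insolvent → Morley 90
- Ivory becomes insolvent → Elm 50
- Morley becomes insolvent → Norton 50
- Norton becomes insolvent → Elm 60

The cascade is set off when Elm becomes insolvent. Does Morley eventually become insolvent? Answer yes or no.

no

Round 1 — Elm becomes insolvent (initial).
  Norton: +40 → 40 ≥ 40
Round 2 — Norton becomes insolvent.
No further insolvencies.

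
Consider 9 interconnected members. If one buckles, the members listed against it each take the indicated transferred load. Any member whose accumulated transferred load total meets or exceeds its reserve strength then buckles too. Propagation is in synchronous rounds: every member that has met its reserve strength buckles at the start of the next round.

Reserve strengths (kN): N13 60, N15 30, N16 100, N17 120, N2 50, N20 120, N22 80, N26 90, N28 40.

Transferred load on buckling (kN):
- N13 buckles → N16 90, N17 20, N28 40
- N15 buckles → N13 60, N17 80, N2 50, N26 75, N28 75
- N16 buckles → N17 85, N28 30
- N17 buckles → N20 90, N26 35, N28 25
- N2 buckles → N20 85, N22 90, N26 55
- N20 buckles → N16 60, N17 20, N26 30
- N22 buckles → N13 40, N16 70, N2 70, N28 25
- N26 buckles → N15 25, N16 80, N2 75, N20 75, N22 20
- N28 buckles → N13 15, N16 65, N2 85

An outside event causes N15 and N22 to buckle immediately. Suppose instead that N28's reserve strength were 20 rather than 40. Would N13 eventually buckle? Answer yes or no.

With N28's reserve strength at 20:
Round 1 — N15, N22 buckle (initial).
  N13: +60+40 → 100 ≥ 60
  N16: +70 → 70 < 100
  N17: +80 → 80 < 120
  N2: +50+70 → 120 ≥ 50
  N26: +75 → 75 < 90
  N28: +75+25 → 100 ≥ 20
Round 2 — N13, N2, N28 buckle.
  N16: +90+65 → 225 ≥ 100
  N17: +20 → 100 < 120
  N20: +85 → 85 < 120
  N26: +55 → 130 ≥ 90
Round 3 — N16, N26 buckle.
  N17: +85 → 185 ≥ 120
  N20: +75 → 160 ≥ 120
Round 4 — N17, N20 buckle.
No further bucklings.

yes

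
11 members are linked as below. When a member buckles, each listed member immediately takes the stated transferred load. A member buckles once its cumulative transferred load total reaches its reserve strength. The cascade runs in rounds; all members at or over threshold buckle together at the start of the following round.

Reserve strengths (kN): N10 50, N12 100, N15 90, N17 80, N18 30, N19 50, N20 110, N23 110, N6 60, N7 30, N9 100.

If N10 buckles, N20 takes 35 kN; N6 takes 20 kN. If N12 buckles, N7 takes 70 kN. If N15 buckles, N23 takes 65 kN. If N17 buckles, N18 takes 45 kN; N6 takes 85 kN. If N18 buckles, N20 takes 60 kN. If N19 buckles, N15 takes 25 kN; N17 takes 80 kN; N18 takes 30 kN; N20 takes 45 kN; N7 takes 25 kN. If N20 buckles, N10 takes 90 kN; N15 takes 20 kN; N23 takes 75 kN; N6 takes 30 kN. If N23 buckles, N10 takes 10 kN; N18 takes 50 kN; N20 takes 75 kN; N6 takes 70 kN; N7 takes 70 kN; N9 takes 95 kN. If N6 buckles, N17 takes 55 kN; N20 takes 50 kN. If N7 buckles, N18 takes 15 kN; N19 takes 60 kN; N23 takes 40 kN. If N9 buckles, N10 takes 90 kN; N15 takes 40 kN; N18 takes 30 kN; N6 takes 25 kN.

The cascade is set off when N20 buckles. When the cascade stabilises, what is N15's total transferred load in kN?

20

Round 1 — N20 buckles (initial).
  N10: +90 → 90 ≥ 50
  N15: +20 → 20 < 90
  N23: +75 → 75 < 110
  N6: +30 → 30 < 60
Round 2 — N10 buckles.
  N6: +20 → 50 < 60
No further bucklings.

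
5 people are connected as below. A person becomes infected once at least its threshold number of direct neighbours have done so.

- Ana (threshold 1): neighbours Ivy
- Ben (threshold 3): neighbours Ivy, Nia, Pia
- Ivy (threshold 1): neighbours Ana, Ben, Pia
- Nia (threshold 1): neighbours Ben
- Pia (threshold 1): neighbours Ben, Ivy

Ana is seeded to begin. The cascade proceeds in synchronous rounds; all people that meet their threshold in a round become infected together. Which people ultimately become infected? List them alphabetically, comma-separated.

Ana, Ivy, Pia

Round 1 — Ana becomes infected (initial).
Round 2 — checking thresholds:
  Ivy: 1 of 3 neighbours ≥ 1, becomes infected.
Round 3 — checking thresholds:
  Ben: 1 of 3 neighbours < 3, holds.
  Pia: 1 of 2 neighbours ≥ 1, becomes infected.
Round 4 — no new infections; cascade stops.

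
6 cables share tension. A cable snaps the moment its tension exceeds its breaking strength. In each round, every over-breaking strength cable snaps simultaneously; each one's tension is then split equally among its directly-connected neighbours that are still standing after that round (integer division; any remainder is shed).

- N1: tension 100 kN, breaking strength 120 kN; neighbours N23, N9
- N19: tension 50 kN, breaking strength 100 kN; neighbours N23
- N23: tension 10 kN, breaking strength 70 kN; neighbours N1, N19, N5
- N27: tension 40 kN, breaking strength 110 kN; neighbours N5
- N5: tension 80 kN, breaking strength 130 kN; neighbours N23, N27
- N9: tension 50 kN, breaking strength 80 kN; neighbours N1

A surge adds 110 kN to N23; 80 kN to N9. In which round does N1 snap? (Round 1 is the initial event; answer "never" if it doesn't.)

Round 1 — N23 at 120 > 70; N9 at 130 > 80. N23, N9 snap.
  N23 sheds 120 kN to N1, N19, N5: 40 each.
    N1: 100+40 = 140 > 120
    N19: 50+40 = 90 ≤ 100
    N5: 80+40 = 120 ≤ 130
  N9 sheds 130 kN to N1: 130 each.
    N1: 140+130 = 270 > 120
Round 2 — N1 snaps.
  N1 sheds 270 kN: no online neighbours, lost.
No further breaks.

2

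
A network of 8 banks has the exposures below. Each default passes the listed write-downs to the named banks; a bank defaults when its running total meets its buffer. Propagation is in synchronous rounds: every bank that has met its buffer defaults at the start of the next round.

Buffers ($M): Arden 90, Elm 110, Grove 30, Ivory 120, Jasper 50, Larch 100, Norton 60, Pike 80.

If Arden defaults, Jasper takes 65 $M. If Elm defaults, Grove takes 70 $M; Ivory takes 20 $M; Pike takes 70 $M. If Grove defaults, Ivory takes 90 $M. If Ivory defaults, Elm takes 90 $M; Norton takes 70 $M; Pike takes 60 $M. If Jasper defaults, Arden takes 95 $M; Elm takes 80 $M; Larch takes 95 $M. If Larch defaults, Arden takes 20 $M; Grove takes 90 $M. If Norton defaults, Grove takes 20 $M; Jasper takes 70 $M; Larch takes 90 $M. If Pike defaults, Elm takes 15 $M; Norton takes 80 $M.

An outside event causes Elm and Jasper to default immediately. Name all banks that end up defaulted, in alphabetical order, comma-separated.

Arden, Elm, Grove, Jasper

Round 1 — Elm, Jasper default (initial).
  Arden: +95 → 95 ≥ 90
  Grove: +70 → 70 ≥ 30
  Ivory: +20 → 20 < 120
  Larch: +95 → 95 < 100
  Pike: +70 → 70 < 80
Round 2 — Arden, Grove default.
  Ivory: +90 → 110 < 120
No further defaults.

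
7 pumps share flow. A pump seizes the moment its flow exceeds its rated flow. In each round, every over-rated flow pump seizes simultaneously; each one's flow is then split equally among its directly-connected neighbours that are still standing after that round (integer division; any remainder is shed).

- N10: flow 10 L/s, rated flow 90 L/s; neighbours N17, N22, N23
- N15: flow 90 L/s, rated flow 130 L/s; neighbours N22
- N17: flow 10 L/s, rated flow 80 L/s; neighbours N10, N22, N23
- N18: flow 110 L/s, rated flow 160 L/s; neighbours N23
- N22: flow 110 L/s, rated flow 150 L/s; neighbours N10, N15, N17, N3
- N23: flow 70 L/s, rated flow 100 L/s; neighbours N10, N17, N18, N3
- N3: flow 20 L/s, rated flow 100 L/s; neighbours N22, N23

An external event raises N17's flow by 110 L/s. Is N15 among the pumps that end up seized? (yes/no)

Round 1 — N17 at 120 > 80. N17 seizes.
  N17 sheds 120 L/s to N10, N22, N23: 40 each.
    N10: 10+40 = 50 ≤ 90
    N22: 110+40 = 150 ≤ 150
    N23: 70+40 = 110 > 100
Round 2 — N23 seizes.
  N23 sheds 110 L/s to N10, N18, N3: 36 each (2 lost).
    N10: 50+36 = 86 ≤ 90
    N18: 110+36 = 146 ≤ 160
    N3: 20+36 = 56 ≤ 100
No further seizures.

no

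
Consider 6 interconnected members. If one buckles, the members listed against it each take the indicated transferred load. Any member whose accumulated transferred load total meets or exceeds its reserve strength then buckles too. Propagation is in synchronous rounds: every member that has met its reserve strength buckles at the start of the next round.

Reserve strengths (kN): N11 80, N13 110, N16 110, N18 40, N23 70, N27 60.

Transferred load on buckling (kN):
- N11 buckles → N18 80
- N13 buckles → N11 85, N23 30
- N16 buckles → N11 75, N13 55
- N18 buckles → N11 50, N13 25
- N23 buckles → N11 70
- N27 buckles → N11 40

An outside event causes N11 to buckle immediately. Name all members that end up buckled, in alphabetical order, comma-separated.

N11, N18

Round 1 — N11 buckles (initial).
  N18: +80 → 80 ≥ 40
Round 2 — N18 buckles.
  N13: +25 → 25 < 110
No further bucklings.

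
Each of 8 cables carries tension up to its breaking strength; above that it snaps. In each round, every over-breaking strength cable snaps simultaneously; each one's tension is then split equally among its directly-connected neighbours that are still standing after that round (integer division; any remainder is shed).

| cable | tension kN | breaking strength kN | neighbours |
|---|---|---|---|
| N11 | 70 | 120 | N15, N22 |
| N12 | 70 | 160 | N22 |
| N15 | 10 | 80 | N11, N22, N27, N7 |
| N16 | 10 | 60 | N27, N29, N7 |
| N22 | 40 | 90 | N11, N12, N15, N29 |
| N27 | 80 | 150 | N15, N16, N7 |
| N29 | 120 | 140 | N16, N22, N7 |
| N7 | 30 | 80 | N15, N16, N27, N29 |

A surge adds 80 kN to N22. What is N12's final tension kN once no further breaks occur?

Round 1 — N22 at 120 > 90. N22 snaps.
  N22 sheds 120 kN to N11, N12, N15, N29: 30 each.
    N11: 70+30 = 100 ≤ 120
    N12: 70+30 = 100 ≤ 160
    N15: 10+30 = 40 ≤ 80
    N29: 120+30 = 150 > 140
Round 2 — N29 snaps.
  N29 sheds 150 kN to N16, N7: 75 each.
    N16: 10+75 = 85 > 60
    N7: 30+75 = 105 > 80
Round 3 — N16, N7 snap.
  N16 sheds 85 kN to N27: 85 each.
    N27: 80+85 = 165 > 150
  N7 sheds 105 kN to N15, N27: 52 each (1 lost).
    N15: 40+52 = 92 > 80
    N27: 165+52 = 217 > 150
Round 4 — N15, N27 snap.
  N15 sheds 92 kN to N11: 92 each.
    N11: 100+92 = 192 > 120
  N27 sheds 217 kN: no online neighbours, lost.
Round 5 — N11 snaps.
  N11 sheds 192 kN: no online neighbours, lost.
No further breaks.

100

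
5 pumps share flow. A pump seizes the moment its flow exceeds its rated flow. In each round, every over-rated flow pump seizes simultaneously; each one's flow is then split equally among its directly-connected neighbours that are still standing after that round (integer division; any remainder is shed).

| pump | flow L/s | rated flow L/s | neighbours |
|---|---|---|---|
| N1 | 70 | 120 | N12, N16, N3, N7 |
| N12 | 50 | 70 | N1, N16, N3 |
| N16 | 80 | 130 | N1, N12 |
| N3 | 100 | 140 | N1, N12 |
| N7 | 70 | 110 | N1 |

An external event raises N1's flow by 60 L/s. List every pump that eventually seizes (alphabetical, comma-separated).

N1, N12, N16, N3

Round 1 — N1 at 130 > 120. N1 seizes.
  N1 sheds 130 L/s to N12, N16, N3, N7: 32 each (2 lost).
    N12: 50+32 = 82 > 70
    N16: 80+32 = 112 ≤ 130
    N3: 100+32 = 132 ≤ 140
    N7: 70+32 = 102 ≤ 110
Round 2 — N12 seizes.
  N12 sheds 82 L/s to N16, N3: 41 each.
    N16: 112+41 = 153 > 130
    N3: 132+41 = 173 > 140
Round 3 — N16, N3 seize.
  N16 sheds 153 L/s: no online neighbours, lost.
  N3 sheds 173 L/s: no online neighbours, lost.
No further seizures.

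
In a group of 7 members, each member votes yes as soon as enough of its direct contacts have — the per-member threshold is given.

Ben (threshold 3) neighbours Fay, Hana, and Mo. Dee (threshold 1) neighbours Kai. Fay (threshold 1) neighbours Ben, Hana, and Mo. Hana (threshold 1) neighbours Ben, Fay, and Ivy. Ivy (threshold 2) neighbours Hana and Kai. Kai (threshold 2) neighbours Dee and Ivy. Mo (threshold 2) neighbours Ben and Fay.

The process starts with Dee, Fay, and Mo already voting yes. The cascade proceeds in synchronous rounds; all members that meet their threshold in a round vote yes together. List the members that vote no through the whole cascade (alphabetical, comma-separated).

Round 1 — Dee, Fay, Mo vote yes (initial).
Round 2 — checking thresholds:
  Ben: 2 of 3 neighbours < 3, below threshold.
  Hana: 1 of 3 neighbours ≥ 1, votes yes.
  Kai: 1 of 2 neighbours < 2, below threshold.
Round 3 — checking thresholds:
  Ben: 3 of 3 neighbours ≥ 3, votes yes.
  Ivy: 1 of 2 neighbours < 2, below threshold.
  Kai: 1 of 2 neighbours < 2, below threshold.
Round 4 — no new yes votes; cascade stops.

Ivy, Kai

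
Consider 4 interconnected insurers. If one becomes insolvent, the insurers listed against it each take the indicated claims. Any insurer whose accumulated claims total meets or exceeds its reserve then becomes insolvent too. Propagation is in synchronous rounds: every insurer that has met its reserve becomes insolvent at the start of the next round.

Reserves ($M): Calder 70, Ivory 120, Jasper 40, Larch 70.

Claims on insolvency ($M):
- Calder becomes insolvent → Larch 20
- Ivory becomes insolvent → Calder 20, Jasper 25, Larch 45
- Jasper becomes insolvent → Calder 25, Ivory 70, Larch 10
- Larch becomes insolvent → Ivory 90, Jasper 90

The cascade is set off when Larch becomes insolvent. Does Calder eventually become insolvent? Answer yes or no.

Round 1 — Larch becomes insolvent (initial).
  Ivory: +90 → 90 < 120
  Jasper: +90 → 90 ≥ 40
Round 2 — Jasper becomes insolvent.
  Calder: +25 → 25 < 70
  Ivory: +70 → 160 ≥ 120
Round 3 — Ivory becomes insolvent.
  Calder: +20 → 45 < 70
No further insolvencies.

no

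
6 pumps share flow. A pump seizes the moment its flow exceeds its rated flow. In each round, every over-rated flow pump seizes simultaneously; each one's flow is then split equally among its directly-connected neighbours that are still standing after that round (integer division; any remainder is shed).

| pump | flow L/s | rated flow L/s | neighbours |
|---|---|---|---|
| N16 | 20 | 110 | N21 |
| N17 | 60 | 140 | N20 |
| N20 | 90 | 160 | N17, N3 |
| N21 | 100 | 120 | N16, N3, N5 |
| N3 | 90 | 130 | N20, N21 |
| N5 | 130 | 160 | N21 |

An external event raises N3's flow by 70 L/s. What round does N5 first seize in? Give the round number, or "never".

Round 1 — N3 at 160 > 130. N3 seizes.
  N3 sheds 160 L/s to N20, N21: 80 each.
    N20: 90+80 = 170 > 160
    N21: 100+80 = 180 > 120
Round 2 — N20, N21 seize.
  N20 sheds 170 L/s to N17: 170 each.
    N17: 60+170 = 230 > 140
  N21 sheds 180 L/s to N16, N5: 90 each.
    N16: 20+90 = 110 ≤ 110
    N5: 130+90 = 220 > 160
Round 3 — N17, N5 seize.
  N17 sheds 230 L/s: no online neighbours, lost.
  N5 sheds 220 L/s: no online neighbours, lost.
No further seizures.

3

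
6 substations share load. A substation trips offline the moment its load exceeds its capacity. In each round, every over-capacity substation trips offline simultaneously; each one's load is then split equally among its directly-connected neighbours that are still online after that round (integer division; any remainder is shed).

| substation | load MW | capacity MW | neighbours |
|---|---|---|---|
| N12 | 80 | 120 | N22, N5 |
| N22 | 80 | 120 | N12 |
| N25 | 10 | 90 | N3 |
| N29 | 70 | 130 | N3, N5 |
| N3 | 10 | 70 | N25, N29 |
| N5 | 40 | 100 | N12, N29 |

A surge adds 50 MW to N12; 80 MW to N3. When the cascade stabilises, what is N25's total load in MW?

Round 1 — N12 at 130 > 120; N3 at 90 > 70. N12, N3 trip offline.
  N12 sheds 130 MW to N22, N5: 65 each.
    N22: 80+65 = 145 > 120
    N5: 40+65 = 105 > 100
  N3 sheds 90 MW to N25, N29: 45 each.
    N25: 10+45 = 55 ≤ 90
    N29: 70+45 = 115 ≤ 130
Round 2 — N22, N5 trip offline.
  N22 sheds 145 MW: no online neighbours, lost.
  N5 sheds 105 MW to N29: 105 each.
    N29: 115+105 = 220 > 130
Round 3 — N29 trips offline.
  N29 sheds 220 MW: no online neighbours, lost.
No further trips.

55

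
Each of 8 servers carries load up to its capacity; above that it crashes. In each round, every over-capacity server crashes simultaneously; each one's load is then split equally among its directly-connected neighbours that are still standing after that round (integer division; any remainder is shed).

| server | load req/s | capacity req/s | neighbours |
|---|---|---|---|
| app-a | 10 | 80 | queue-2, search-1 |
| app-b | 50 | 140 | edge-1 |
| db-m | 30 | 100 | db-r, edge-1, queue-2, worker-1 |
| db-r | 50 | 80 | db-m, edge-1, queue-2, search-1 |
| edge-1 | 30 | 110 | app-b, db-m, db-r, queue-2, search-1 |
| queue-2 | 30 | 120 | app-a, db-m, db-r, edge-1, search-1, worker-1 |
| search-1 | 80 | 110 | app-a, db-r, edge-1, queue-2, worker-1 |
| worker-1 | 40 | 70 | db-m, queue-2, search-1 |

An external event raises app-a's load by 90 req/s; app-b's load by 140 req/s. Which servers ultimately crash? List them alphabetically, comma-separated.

Round 1 — app-a at 100 > 80; app-b at 190 > 140. app-a, app-b crash.
  app-a sheds 100 req/s to queue-2, search-1: 50 each.
    queue-2: 30+50 = 80 ≤ 120
    search-1: 80+50 = 130 > 110
  app-b sheds 190 req/s to edge-1: 190 each.
    edge-1: 30+190 = 220 > 110
Round 2 — edge-1, search-1 crash.
  edge-1 sheds 220 req/s to db-m, db-r, queue-2: 73 each (1 lost).
    db-m: 30+73 = 103 > 100
    db-r: 50+73 = 123 > 80
    queue-2: 80+73 = 153 > 120
  search-1 sheds 130 req/s to db-r, queue-2, worker-1: 43 each (1 lost).
    db-r: 123+43 = 166 > 80
    queue-2: 153+43 = 196 > 120
    worker-1: 40+43 = 83 > 70
Round 3 — db-m, db-r, queue-2, worker-1 crash.
  db-m sheds 103 req/s: no online neighbours, lost.
  db-r sheds 166 req/s: no online neighbours, lost.
  queue-2 sheds 196 req/s: no online neighbours, lost.
  worker-1 sheds 83 req/s: no online neighbours, lost.
No further crashes.

app-a, app-b, db-m, db-r, edge-1, queue-2, search-1, worker-1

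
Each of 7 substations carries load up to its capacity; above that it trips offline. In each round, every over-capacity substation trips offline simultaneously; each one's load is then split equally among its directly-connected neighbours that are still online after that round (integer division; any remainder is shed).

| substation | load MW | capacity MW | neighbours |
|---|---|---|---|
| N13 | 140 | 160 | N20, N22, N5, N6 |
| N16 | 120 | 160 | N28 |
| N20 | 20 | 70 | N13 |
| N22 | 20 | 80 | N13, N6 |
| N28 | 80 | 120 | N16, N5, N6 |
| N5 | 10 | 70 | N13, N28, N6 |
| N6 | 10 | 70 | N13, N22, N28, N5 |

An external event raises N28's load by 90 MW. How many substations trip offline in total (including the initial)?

Round 1 — N28 at 170 > 120. N28 trips offline.
  N28 sheds 170 MW to N16, N5, N6: 56 each (2 lost).
    N16: 120+56 = 176 > 160
    N5: 10+56 = 66 ≤ 70
    N6: 10+56 = 66 ≤ 70
Round 2 — N16 trips offline.
  N16 sheds 176 MW: no online neighbours, lost.
No further trips.

2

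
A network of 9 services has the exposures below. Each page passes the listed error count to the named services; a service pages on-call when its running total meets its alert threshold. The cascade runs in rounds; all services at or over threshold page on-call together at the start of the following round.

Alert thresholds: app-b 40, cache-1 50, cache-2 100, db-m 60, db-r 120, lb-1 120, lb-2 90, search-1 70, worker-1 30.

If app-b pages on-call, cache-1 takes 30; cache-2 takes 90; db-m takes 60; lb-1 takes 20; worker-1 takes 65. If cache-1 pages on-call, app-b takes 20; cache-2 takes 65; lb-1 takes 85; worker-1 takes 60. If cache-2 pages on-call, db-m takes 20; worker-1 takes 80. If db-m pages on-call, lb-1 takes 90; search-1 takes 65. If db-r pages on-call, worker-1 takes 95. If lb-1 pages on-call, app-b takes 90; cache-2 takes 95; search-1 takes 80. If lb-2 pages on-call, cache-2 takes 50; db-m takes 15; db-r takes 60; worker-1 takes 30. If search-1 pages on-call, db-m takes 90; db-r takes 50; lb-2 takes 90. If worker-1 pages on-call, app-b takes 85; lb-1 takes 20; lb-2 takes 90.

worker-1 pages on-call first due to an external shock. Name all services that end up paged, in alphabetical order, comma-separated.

app-b, cache-2, db-m, lb-1, lb-2, search-1, worker-1

Round 1 — worker-1 pages on-call (initial).
  app-b: +85 → 85 ≥ 40
  lb-1: +20 → 20 < 120
  lb-2: +90 → 90 ≥ 90
Round 2 — app-b, lb-2 page on-call.
  cache-1: +30 → 30 < 50
  cache-2: +90+50 → 140 ≥ 100
  db-m: +60+15 → 75 ≥ 60
  db-r: +60 → 60 < 120
  lb-1: +20 → 40 < 120
Round 3 — cache-2, db-m page on-call.
  lb-1: +90 → 130 ≥ 120
  search-1: +65 → 65 < 70
Round 4 — lb-1 pages on-call.
  search-1: +80 → 145 ≥ 70
Round 5 — search-1 pages on-call.
  db-r: +50 → 110 < 120
No further pages.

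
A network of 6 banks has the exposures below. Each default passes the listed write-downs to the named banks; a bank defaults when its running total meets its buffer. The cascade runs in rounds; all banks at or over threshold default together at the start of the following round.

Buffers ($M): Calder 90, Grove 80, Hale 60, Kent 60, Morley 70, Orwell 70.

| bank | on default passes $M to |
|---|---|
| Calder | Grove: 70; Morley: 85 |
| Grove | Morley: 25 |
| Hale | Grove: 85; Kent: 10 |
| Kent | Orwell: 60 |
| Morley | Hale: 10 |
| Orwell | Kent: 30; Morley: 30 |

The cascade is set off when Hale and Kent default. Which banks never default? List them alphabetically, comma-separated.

Round 1 — Hale, Kent default (initial).
  Grove: +85 → 85 ≥ 80
  Orwell: +60 → 60 < 70
Round 2 — Grove defaults.
  Morley: +25 → 25 < 70
No further defaults.

Calder, Morley, Orwell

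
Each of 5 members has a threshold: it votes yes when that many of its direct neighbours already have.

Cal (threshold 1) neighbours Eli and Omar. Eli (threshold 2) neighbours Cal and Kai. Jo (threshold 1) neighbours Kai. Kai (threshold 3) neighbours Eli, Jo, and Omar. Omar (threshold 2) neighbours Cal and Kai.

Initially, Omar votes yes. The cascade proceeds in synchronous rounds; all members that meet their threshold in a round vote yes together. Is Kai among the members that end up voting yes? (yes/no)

Round 1 — Omar votes yes (initial).
Round 2 — checking thresholds:
  Cal: 1 of 2 neighbours ≥ 1, votes yes.
  Kai: 1 of 3 neighbours < 3, not yet.
Round 3 — no new yes votes; cascade stops.

no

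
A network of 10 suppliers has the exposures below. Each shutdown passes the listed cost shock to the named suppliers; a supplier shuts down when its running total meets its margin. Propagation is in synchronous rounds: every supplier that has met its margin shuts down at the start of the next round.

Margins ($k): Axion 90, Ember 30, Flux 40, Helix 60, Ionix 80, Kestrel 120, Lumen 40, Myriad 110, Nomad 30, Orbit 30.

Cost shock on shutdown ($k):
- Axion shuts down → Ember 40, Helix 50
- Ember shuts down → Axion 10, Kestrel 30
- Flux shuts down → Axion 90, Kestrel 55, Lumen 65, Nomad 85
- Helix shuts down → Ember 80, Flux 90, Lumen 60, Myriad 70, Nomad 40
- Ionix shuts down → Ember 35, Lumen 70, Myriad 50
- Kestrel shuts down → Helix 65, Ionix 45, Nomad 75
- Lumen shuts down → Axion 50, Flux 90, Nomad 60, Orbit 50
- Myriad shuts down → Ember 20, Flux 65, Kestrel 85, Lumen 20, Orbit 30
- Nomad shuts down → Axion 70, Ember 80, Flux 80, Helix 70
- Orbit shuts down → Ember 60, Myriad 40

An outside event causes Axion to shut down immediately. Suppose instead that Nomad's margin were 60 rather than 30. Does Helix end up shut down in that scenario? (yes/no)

With Nomad's margin at 60:
Round 1 — Axion shuts down (initial).
  Ember: +40 → 40 ≥ 30
  Helix: +50 → 50 < 60
Round 2 — Ember shuts down.
  Kestrel: +30 → 30 < 120
No further shutdowns.

no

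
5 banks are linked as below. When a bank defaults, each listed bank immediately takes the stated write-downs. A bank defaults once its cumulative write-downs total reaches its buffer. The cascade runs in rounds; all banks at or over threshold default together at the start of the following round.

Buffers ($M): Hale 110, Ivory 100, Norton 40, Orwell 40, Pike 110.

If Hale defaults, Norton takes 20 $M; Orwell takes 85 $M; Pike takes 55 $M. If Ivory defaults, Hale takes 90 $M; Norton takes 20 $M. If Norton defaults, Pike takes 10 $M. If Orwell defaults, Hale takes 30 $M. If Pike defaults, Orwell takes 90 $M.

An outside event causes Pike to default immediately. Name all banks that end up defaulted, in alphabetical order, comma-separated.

Round 1 — Pike defaults (initial).
  Orwell: +90 → 90 ≥ 40
Round 2 — Orwell defaults.
  Hale: +30 → 30 < 110
No further defaults.

Orwell, Pike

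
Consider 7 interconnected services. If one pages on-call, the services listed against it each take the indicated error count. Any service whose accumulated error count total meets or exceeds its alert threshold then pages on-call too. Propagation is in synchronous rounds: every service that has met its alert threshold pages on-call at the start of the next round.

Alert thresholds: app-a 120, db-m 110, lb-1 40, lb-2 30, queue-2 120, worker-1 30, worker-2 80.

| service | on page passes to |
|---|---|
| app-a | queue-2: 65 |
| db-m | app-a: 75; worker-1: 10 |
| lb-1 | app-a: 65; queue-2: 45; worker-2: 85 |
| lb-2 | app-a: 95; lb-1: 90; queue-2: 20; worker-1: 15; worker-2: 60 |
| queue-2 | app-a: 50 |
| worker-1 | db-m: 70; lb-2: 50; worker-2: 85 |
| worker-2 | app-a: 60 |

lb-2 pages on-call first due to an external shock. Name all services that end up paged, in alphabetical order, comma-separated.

Round 1 — lb-2 pages on-call (initial).
  app-a: +95 → 95 < 120
  lb-1: +90 → 90 ≥ 40
  queue-2: +20 → 20 < 120
  worker-1: +15 → 15 < 30
  worker-2: +60 → 60 < 80
Round 2 — lb-1 pages on-call.
  app-a: +65 → 160 ≥ 120
  queue-2: +45 → 65 < 120
  worker-2: +85 → 145 ≥ 80
Round 3 — app-a, worker-2 page on-call.
  queue-2: +65 → 130 ≥ 120
Round 4 — queue-2 pages on-call.
No further pages.

app-a, lb-1, lb-2, queue-2, worker-2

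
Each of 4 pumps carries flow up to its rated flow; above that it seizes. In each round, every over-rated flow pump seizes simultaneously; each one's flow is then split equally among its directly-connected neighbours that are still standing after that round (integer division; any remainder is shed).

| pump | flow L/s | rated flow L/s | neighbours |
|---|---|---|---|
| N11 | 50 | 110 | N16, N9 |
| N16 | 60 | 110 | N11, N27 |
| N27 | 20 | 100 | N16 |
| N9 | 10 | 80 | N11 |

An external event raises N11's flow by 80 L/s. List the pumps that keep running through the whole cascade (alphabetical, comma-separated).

Round 1 — N11 at 130 > 110. N11 seizes.
  N11 sheds 130 L/s to N16, N9: 65 each.
    N16: 60+65 = 125 > 110
    N9: 10+65 = 75 ≤ 80
Round 2 — N16 seizes.
  N16 sheds 125 L/s to N27: 125 each.
    N27: 20+125 = 145 > 100
Round 3 — N27 seizes.
  N27 sheds 145 L/s: no online neighbours, lost.
No further seizures.

N9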